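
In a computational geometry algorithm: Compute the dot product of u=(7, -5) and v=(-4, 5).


u . v = u_x*v_x + u_y*v_y = 7*(-4) + (-5)*5
= (-28) + (-25) = -53

-53


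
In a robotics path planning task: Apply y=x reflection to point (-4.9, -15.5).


Reflection over y=x: (x,y) -> (y,x)
(-4.9, -15.5) -> (-15.5, -4.9)

(-15.5, -4.9)


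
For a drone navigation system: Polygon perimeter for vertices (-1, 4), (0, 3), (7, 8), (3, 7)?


Sides: (-1, 4)->(0, 3): sqrt(2) = 1.414214, (0, 3)->(7, 8): sqrt(74) = 8.602325, (7, 8)->(3, 7): sqrt(17) = 4.123106, (3, 7)->(-1, 4): sqrt(25) = 5
Sum = 19.139645
Perimeter = 19.1396

19.1396


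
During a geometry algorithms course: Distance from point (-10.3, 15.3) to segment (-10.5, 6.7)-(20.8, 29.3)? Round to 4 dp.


Project P onto AB: t = 0.1346 (clamped to [0,1])
Closest point on segment: (-6.2869, 9.742)
Distance: 6.8553

6.8553


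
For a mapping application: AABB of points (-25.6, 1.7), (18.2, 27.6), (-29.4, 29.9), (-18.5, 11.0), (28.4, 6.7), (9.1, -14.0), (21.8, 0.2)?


x range: [-29.4, 28.4]
y range: [-14, 29.9]
Bounding box: (-29.4,-14) to (28.4,29.9)

(-29.4,-14) to (28.4,29.9)


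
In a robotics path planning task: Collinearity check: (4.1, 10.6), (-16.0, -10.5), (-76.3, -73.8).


Cross product: ((-16)-4.1)*((-73.8)-10.6) - ((-10.5)-10.6)*((-76.3)-4.1)
= 0

Yes, collinear


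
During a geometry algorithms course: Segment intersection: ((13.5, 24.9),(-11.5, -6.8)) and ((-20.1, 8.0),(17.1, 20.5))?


Cross products: d1=208.68, d2=-658.06, d3=-642.62, d4=224.12
d1*d2 < 0 and d3*d4 < 0? yes

Yes, they intersect


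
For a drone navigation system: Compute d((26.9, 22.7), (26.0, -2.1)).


dx=-0.9, dy=-24.8
d^2 = (-0.9)^2 + (-24.8)^2 = 615.85
d = sqrt(615.85) = 24.8163

24.8163


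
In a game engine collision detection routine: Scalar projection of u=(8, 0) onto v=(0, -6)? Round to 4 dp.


u.v = 0, |v| = sqrt(36) = 6
Scalar projection = u.v / |v| = 0 / sqrt(36) = 0

0


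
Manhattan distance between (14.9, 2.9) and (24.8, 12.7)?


|14.9-24.8| + |2.9-12.7| = 9.9 + 9.8 = 19.7

19.7


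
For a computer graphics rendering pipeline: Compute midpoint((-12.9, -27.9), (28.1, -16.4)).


M = (((-12.9)+28.1)/2, ((-27.9)+(-16.4))/2)
= (7.6, -22.15)

(7.6, -22.15)


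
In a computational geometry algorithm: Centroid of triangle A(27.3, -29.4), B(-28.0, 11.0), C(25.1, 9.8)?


Centroid = ((x_A+x_B+x_C)/3, (y_A+y_B+y_C)/3)
= ((27.3+(-28)+25.1)/3, ((-29.4)+11+9.8)/3)
= (8.1333, -2.8667)

(8.1333, -2.8667)


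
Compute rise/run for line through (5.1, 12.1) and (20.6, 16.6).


slope = (y2-y1)/(x2-x1) = (16.6-12.1)/(20.6-5.1) = 4.5/15.5 = 0.2903

0.2903


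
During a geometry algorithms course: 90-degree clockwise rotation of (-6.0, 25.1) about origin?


90° CW: (x,y) -> (y, -x)
(-6,25.1) -> (25.1, 6)

(25.1, 6)


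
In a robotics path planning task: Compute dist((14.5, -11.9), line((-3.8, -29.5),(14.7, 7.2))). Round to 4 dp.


|cross product| = 346.01
|line direction| = sqrt(1689.14) = 41.0991
Distance = 346.01/sqrt(1689.14) = 8.4189

8.4189


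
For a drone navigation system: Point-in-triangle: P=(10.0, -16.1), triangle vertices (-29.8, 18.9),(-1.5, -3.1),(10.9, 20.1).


Cross products: AB x AP = -114.9, BC x BP = -428, CA x CP = 1472.26
All same sign? no

No, outside


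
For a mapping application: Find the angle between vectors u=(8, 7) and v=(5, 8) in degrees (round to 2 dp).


u.v = 96, |u| = sqrt(113) = 10.6301, |v| = sqrt(89) = 9.434
cos(theta) = u.v/(|u||v|) = 96/sqrt(10057) = 0.957276
theta = acos(0.957276) = 16.81 degrees

16.81 degrees


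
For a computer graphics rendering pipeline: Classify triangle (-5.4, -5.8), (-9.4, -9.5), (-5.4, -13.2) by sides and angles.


Side lengths squared: AB^2=29.69, BC^2=29.69, CA^2=54.76
Sorted: [29.69, 29.69, 54.76]
By sides: Isosceles, By angles: Acute

Isosceles, Acute


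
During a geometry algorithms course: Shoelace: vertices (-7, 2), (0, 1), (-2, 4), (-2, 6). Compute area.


Shoelace sum: ((-7)*1 - 0*2) + (0*4 - (-2)*1) + ((-2)*6 - (-2)*4) + ((-2)*2 - (-7)*6)
= 29
Area = |29|/2 = 14.5

14.5


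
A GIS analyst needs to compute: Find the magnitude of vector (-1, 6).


|u| = sqrt((-1)^2 + 6^2) = sqrt(37) = 6.0828

6.0828


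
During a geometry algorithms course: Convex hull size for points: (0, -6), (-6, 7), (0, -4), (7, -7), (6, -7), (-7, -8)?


Convex hull vertices (CCW): (-7, -8), (7, -7), (-6, 7)
Count = 3

3


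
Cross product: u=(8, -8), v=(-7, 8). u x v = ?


u x v = u_x*v_y - u_y*v_x = 8*8 - (-8)*(-7)
= 64 - 56 = 8

8


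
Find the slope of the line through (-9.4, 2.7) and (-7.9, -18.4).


slope = (y2-y1)/(x2-x1) = ((-18.4)-2.7)/((-7.9)-(-9.4)) = (-21.1)/1.5 = -14.0667

-14.0667


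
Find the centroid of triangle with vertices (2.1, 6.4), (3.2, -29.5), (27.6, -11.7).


Centroid = ((x_A+x_B+x_C)/3, (y_A+y_B+y_C)/3)
= ((2.1+3.2+27.6)/3, (6.4+(-29.5)+(-11.7))/3)
= (10.9667, -11.6)

(10.9667, -11.6)


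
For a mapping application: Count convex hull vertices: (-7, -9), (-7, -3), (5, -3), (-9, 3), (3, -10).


Convex hull vertices (CCW): (-9, 3), (-7, -9), (3, -10), (5, -3)
Count = 4

4


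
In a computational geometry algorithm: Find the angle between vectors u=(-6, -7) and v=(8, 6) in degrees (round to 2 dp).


u.v = -90, |u| = sqrt(85) = 9.2195, |v| = sqrt(100) = 10
cos(theta) = u.v/(|u||v|) = -90/sqrt(8500) = -0.976187
theta = acos(-0.976187) = 167.47 degrees

167.47 degrees


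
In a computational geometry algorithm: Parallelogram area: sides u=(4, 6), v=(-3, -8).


|u x v| = |4*(-8) - 6*(-3)|
= |(-32) - (-18)| = 14

14


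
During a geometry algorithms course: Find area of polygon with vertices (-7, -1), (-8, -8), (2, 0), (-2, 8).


Shoelace sum: ((-7)*(-8) - (-8)*(-1)) + ((-8)*0 - 2*(-8)) + (2*8 - (-2)*0) + ((-2)*(-1) - (-7)*8)
= 138
Area = |138|/2 = 69

69


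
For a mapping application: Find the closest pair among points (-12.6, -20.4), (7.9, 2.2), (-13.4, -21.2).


d(P0,P1) = 30.5125, d(P0,P2) = 1.1314, d(P1,P2) = 31.6425
Closest: P0 and P2

Closest pair: (-12.6, -20.4) and (-13.4, -21.2), distance = 1.1314


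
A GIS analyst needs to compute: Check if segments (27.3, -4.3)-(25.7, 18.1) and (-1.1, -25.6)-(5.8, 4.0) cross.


Cross products: d1=-693.67, d2=-491.75, d3=670.24, d4=468.32
d1*d2 < 0 and d3*d4 < 0? no

No, they don't intersect


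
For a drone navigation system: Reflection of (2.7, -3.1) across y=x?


Reflection over y=x: (x,y) -> (y,x)
(2.7, -3.1) -> (-3.1, 2.7)

(-3.1, 2.7)


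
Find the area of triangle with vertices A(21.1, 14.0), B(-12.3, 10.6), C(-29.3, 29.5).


Area = |x_A(y_B-y_C) + x_B(y_C-y_A) + x_C(y_A-y_B)|/2
= |(-398.79) + (-190.65) + (-99.62)|/2
= 689.06/2 = 344.53

344.53


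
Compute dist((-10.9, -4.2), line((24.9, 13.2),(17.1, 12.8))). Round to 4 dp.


|cross product| = 121.4
|line direction| = sqrt(61) = 7.8102
Distance = 121.4/sqrt(61) = 15.5437

15.5437


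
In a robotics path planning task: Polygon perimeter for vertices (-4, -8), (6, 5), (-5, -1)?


Sides: (-4, -8)->(6, 5): sqrt(269) = 16.401219, (6, 5)->(-5, -1): sqrt(157) = 12.529964, (-5, -1)->(-4, -8): sqrt(50) = 7.071068
Sum = 36.002251
Perimeter = 36.0023

36.0023


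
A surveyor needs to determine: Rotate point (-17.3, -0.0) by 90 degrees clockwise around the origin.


90° CW: (x,y) -> (y, -x)
(-17.3,0) -> (0, 17.3)

(0, 17.3)


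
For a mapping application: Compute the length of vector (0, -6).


|u| = sqrt(0^2 + (-6)^2) = sqrt(36) = 6

6


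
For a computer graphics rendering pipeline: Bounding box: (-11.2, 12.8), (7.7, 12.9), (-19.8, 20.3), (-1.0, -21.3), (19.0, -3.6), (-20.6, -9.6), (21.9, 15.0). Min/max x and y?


x range: [-20.6, 21.9]
y range: [-21.3, 20.3]
Bounding box: (-20.6,-21.3) to (21.9,20.3)

(-20.6,-21.3) to (21.9,20.3)


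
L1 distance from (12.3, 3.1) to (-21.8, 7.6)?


|12.3-(-21.8)| + |3.1-7.6| = 34.1 + 4.5 = 38.6

38.6


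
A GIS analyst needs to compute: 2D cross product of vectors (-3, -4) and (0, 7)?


u x v = u_x*v_y - u_y*v_x = (-3)*7 - (-4)*0
= (-21) - 0 = -21

-21


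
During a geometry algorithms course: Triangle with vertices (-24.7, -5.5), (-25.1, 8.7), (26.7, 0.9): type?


Side lengths squared: AB^2=201.8, BC^2=2744.08, CA^2=2682.92
Sorted: [201.8, 2682.92, 2744.08]
By sides: Scalene, By angles: Acute

Scalene, Acute


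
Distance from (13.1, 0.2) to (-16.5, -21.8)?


dx=-29.6, dy=-22
d^2 = (-29.6)^2 + (-22)^2 = 1360.16
d = sqrt(1360.16) = 36.8803

36.8803


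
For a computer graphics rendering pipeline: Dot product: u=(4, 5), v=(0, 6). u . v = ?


u . v = u_x*v_x + u_y*v_y = 4*0 + 5*6
= 0 + 30 = 30

30


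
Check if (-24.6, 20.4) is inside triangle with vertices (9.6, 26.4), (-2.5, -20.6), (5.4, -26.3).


Cross products: AB x AP = -1534.8, BC x BP = 197.93, CA x CP = 1777.14
All same sign? no

No, outside


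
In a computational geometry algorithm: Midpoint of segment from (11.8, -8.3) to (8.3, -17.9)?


M = ((11.8+8.3)/2, ((-8.3)+(-17.9))/2)
= (10.05, -13.1)

(10.05, -13.1)


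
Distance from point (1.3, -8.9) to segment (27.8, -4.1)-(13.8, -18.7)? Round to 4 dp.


Project P onto AB: t = 1 (clamped to [0,1])
Closest point on segment: (13.8, -18.7)
Distance: 15.8836

15.8836


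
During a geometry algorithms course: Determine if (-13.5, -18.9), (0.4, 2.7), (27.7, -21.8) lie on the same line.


Cross product: (0.4-(-13.5))*((-21.8)-(-18.9)) - (2.7-(-18.9))*(27.7-(-13.5))
= -930.23

No, not collinear


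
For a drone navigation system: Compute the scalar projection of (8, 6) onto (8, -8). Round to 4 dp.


u.v = 16, |v| = sqrt(128) = 11.3137
Scalar projection = u.v / |v| = 16 / sqrt(128) = 1.4142

1.4142


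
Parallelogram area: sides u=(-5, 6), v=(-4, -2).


|u x v| = |(-5)*(-2) - 6*(-4)|
= |10 - (-24)| = 34

34


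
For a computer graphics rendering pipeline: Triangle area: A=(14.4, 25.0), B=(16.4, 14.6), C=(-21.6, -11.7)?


Area = |x_A(y_B-y_C) + x_B(y_C-y_A) + x_C(y_A-y_B)|/2
= |378.72 + (-601.88) + (-224.64)|/2
= 447.8/2 = 223.9

223.9


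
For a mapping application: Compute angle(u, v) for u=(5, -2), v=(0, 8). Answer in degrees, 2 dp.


u.v = -16, |u| = sqrt(29) = 5.3852, |v| = sqrt(64) = 8
cos(theta) = u.v/(|u||v|) = -16/sqrt(1856) = -0.371391
theta = acos(-0.371391) = 111.8 degrees

111.8 degrees


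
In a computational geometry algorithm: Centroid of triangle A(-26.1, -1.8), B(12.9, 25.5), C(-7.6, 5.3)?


Centroid = ((x_A+x_B+x_C)/3, (y_A+y_B+y_C)/3)
= (((-26.1)+12.9+(-7.6))/3, ((-1.8)+25.5+5.3)/3)
= (-6.9333, 9.6667)

(-6.9333, 9.6667)


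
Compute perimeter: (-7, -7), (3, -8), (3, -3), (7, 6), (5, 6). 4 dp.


Sides: (-7, -7)->(3, -8): sqrt(101) = 10.049876, (3, -8)->(3, -3): sqrt(25) = 5, (3, -3)->(7, 6): sqrt(97) = 9.848858, (7, 6)->(5, 6): sqrt(4) = 2, (5, 6)->(-7, -7): sqrt(313) = 17.691806
Sum = 44.59054
Perimeter = 44.5905

44.5905


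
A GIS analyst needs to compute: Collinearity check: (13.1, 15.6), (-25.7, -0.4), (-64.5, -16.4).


Cross product: ((-25.7)-13.1)*((-16.4)-15.6) - ((-0.4)-15.6)*((-64.5)-13.1)
= 0

Yes, collinear


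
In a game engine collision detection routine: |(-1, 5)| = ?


|u| = sqrt((-1)^2 + 5^2) = sqrt(26) = 5.099

5.099


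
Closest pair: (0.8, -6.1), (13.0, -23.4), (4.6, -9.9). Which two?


d(P0,P1) = 21.1691, d(P0,P2) = 5.374, d(P1,P2) = 15.9
Closest: P0 and P2

Closest pair: (0.8, -6.1) and (4.6, -9.9), distance = 5.374


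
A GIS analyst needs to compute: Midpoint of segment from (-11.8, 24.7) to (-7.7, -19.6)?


M = (((-11.8)+(-7.7))/2, (24.7+(-19.6))/2)
= (-9.75, 2.55)

(-9.75, 2.55)


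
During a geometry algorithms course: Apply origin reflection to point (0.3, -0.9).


Reflection over origin: (x,y) -> (-x,-y)
(0.3, -0.9) -> (-0.3, 0.9)

(-0.3, 0.9)


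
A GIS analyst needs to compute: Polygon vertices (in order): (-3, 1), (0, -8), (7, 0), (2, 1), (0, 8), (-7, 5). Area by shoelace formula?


Shoelace sum: ((-3)*(-8) - 0*1) + (0*0 - 7*(-8)) + (7*1 - 2*0) + (2*8 - 0*1) + (0*5 - (-7)*8) + ((-7)*1 - (-3)*5)
= 167
Area = |167|/2 = 83.5

83.5


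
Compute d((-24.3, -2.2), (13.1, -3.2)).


dx=37.4, dy=-1
d^2 = 37.4^2 + (-1)^2 = 1399.76
d = sqrt(1399.76) = 37.4134

37.4134


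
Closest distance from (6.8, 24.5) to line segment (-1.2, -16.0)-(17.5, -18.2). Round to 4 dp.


Project P onto AB: t = 0.1706 (clamped to [0,1])
Closest point on segment: (1.9911, -16.3754)
Distance: 41.1573

41.1573


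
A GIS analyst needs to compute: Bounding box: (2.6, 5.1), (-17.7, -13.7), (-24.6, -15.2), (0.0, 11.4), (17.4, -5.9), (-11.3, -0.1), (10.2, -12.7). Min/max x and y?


x range: [-24.6, 17.4]
y range: [-15.2, 11.4]
Bounding box: (-24.6,-15.2) to (17.4,11.4)

(-24.6,-15.2) to (17.4,11.4)


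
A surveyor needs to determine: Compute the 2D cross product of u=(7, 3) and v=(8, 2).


u x v = u_x*v_y - u_y*v_x = 7*2 - 3*8
= 14 - 24 = -10

-10


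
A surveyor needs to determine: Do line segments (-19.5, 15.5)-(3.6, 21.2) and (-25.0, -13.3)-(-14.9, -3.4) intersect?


Cross products: d1=236.43, d2=65.31, d3=-633.93, d4=-462.81
d1*d2 < 0 and d3*d4 < 0? no

No, they don't intersect


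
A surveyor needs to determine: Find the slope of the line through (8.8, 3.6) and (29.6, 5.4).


slope = (y2-y1)/(x2-x1) = (5.4-3.6)/(29.6-8.8) = 1.8/20.8 = 0.0865

0.0865


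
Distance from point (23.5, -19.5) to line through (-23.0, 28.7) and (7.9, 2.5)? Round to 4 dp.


|cross product| = 271.08
|line direction| = sqrt(1641.25) = 40.5123
Distance = 271.08/sqrt(1641.25) = 6.6913

6.6913


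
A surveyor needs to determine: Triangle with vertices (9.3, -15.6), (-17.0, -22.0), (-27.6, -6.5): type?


Side lengths squared: AB^2=732.65, BC^2=352.61, CA^2=1444.42
Sorted: [352.61, 732.65, 1444.42]
By sides: Scalene, By angles: Obtuse

Scalene, Obtuse


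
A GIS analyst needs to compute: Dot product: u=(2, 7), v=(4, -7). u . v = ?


u . v = u_x*v_x + u_y*v_y = 2*4 + 7*(-7)
= 8 + (-49) = -41

-41


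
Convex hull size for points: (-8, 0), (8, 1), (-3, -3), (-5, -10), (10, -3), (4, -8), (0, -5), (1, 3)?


Convex hull vertices (CCW): (-8, 0), (-5, -10), (4, -8), (10, -3), (8, 1), (1, 3)
Count = 6

6


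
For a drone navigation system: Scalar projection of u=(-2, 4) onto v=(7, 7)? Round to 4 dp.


u.v = 14, |v| = sqrt(98) = 9.8995
Scalar projection = u.v / |v| = 14 / sqrt(98) = 1.4142

1.4142


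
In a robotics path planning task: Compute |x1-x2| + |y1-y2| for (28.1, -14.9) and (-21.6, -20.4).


|28.1-(-21.6)| + |(-14.9)-(-20.4)| = 49.7 + 5.5 = 55.2

55.2


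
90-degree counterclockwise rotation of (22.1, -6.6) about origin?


90° CCW: (x,y) -> (-y, x)
(22.1,-6.6) -> (6.6, 22.1)

(6.6, 22.1)


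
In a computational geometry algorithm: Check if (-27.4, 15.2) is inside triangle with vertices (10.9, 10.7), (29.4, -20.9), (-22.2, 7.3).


Cross products: AB x AP = -1127.03, BC x BP = -261, CA x CP = 279.17
All same sign? no

No, outside


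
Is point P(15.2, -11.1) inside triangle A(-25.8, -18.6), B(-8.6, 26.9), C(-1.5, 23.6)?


Cross products: AB x AP = -1736.5, BC x BP = -191.26, CA x CP = 1547.95
All same sign? no

No, outside


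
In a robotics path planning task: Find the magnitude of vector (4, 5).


|u| = sqrt(4^2 + 5^2) = sqrt(41) = 6.4031

6.4031


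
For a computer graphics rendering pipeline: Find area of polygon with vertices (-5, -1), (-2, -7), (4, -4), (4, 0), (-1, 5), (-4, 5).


Shoelace sum: ((-5)*(-7) - (-2)*(-1)) + ((-2)*(-4) - 4*(-7)) + (4*0 - 4*(-4)) + (4*5 - (-1)*0) + ((-1)*5 - (-4)*5) + ((-4)*(-1) - (-5)*5)
= 149
Area = |149|/2 = 74.5

74.5


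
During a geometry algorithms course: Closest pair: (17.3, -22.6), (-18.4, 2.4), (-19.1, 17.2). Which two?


d(P0,P1) = 43.5831, d(P0,P2) = 53.9351, d(P1,P2) = 14.8165
Closest: P1 and P2

Closest pair: (-18.4, 2.4) and (-19.1, 17.2), distance = 14.8165


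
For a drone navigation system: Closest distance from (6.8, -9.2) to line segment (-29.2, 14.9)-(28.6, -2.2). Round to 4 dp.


Project P onto AB: t = 0.6861 (clamped to [0,1])
Closest point on segment: (10.4588, 3.167)
Distance: 12.8969

12.8969


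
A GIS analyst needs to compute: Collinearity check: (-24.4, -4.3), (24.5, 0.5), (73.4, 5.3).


Cross product: (24.5-(-24.4))*(5.3-(-4.3)) - (0.5-(-4.3))*(73.4-(-24.4))
= 0

Yes, collinear


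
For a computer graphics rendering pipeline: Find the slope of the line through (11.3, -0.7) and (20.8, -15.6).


slope = (y2-y1)/(x2-x1) = ((-15.6)-(-0.7))/(20.8-11.3) = (-14.9)/9.5 = -1.5684

-1.5684


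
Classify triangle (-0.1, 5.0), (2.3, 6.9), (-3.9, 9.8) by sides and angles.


Side lengths squared: AB^2=9.37, BC^2=46.85, CA^2=37.48
Sorted: [9.37, 37.48, 46.85]
By sides: Scalene, By angles: Right

Scalene, Right


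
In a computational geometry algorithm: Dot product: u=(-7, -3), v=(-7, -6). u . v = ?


u . v = u_x*v_x + u_y*v_y = (-7)*(-7) + (-3)*(-6)
= 49 + 18 = 67

67


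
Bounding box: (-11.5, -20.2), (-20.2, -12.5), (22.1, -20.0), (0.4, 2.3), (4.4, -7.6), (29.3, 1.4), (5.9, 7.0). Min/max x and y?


x range: [-20.2, 29.3]
y range: [-20.2, 7]
Bounding box: (-20.2,-20.2) to (29.3,7)

(-20.2,-20.2) to (29.3,7)


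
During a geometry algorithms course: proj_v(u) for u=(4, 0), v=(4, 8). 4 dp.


u.v = 16, |v| = sqrt(80) = 8.9443
Scalar projection = u.v / |v| = 16 / sqrt(80) = 1.7889

1.7889


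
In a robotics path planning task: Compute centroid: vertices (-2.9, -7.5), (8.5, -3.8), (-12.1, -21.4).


Centroid = ((x_A+x_B+x_C)/3, (y_A+y_B+y_C)/3)
= (((-2.9)+8.5+(-12.1))/3, ((-7.5)+(-3.8)+(-21.4))/3)
= (-2.1667, -10.9)

(-2.1667, -10.9)


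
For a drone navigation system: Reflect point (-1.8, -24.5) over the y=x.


Reflection over y=x: (x,y) -> (y,x)
(-1.8, -24.5) -> (-24.5, -1.8)

(-24.5, -1.8)


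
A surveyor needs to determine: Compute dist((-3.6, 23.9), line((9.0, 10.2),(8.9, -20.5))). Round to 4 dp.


|cross product| = 388.19
|line direction| = sqrt(942.5) = 30.7002
Distance = 388.19/sqrt(942.5) = 12.6446

12.6446


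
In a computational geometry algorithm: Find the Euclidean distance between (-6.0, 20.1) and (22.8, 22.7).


dx=28.8, dy=2.6
d^2 = 28.8^2 + 2.6^2 = 836.2
d = sqrt(836.2) = 28.9171

28.9171


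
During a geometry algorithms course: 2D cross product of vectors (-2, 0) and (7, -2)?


u x v = u_x*v_y - u_y*v_x = (-2)*(-2) - 0*7
= 4 - 0 = 4

4


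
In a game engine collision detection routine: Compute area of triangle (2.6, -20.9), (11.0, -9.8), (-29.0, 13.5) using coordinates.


Area = |x_A(y_B-y_C) + x_B(y_C-y_A) + x_C(y_A-y_B)|/2
= |(-60.58) + 378.4 + 321.9|/2
= 639.72/2 = 319.86

319.86


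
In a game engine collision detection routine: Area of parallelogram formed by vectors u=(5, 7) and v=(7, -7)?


|u x v| = |5*(-7) - 7*7|
= |(-35) - 49| = 84

84


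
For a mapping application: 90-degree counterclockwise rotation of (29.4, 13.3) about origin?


90° CCW: (x,y) -> (-y, x)
(29.4,13.3) -> (-13.3, 29.4)

(-13.3, 29.4)


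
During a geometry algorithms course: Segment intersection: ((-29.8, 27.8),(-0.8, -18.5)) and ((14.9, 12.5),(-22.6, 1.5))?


Cross products: d1=-1065.45, d2=989.8, d3=1625.91, d4=-429.34
d1*d2 < 0 and d3*d4 < 0? yes

Yes, they intersect


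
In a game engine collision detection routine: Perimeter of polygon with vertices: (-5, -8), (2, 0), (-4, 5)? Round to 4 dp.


Sides: (-5, -8)->(2, 0): sqrt(113) = 10.630146, (2, 0)->(-4, 5): sqrt(61) = 7.81025, (-4, 5)->(-5, -8): sqrt(170) = 13.038405
Sum = 31.478801
Perimeter = 31.4788

31.4788


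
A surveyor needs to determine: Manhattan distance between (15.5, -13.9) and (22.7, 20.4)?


|15.5-22.7| + |(-13.9)-20.4| = 7.2 + 34.3 = 41.5

41.5


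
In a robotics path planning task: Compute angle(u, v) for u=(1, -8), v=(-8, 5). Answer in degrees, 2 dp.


u.v = -48, |u| = sqrt(65) = 8.0623, |v| = sqrt(89) = 9.434
cos(theta) = u.v/(|u||v|) = -48/sqrt(5785) = -0.631087
theta = acos(-0.631087) = 129.13 degrees

129.13 degrees


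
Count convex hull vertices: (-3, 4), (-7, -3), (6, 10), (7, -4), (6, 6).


Convex hull vertices (CCW): (-7, -3), (7, -4), (6, 10), (-3, 4)
Count = 4

4


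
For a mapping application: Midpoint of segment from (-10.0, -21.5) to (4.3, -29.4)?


M = (((-10)+4.3)/2, ((-21.5)+(-29.4))/2)
= (-2.85, -25.45)

(-2.85, -25.45)


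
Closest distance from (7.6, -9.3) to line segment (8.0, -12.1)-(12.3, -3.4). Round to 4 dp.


Project P onto AB: t = 0.2404 (clamped to [0,1])
Closest point on segment: (9.0337, -10.0086)
Distance: 1.5992

1.5992


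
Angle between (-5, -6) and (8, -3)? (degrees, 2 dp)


u.v = -22, |u| = sqrt(61) = 7.8102, |v| = sqrt(73) = 8.544
cos(theta) = u.v/(|u||v|) = -22/sqrt(4453) = -0.329683
theta = acos(-0.329683) = 109.25 degrees

109.25 degrees


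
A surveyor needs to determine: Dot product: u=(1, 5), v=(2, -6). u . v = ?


u . v = u_x*v_x + u_y*v_y = 1*2 + 5*(-6)
= 2 + (-30) = -28

-28


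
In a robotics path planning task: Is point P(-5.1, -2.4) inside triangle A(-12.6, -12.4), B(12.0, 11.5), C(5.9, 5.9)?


Cross products: AB x AP = 66.75, BC x BP = -10.97, CA x CP = -47.75
All same sign? no

No, outside


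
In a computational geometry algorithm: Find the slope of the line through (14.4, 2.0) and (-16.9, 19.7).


slope = (y2-y1)/(x2-x1) = (19.7-2)/((-16.9)-14.4) = 17.7/(-31.3) = -0.5655

-0.5655


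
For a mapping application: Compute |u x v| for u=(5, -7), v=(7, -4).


|u x v| = |5*(-4) - (-7)*7|
= |(-20) - (-49)| = 29

29


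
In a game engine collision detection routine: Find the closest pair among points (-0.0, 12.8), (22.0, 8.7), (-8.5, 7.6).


d(P0,P1) = 22.3788, d(P0,P2) = 9.9644, d(P1,P2) = 30.5198
Closest: P0 and P2

Closest pair: (-0.0, 12.8) and (-8.5, 7.6), distance = 9.9644


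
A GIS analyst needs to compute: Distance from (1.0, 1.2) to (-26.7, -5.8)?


dx=-27.7, dy=-7
d^2 = (-27.7)^2 + (-7)^2 = 816.29
d = sqrt(816.29) = 28.5708

28.5708


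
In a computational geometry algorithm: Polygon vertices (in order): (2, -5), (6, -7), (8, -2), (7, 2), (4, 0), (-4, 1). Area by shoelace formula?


Shoelace sum: (2*(-7) - 6*(-5)) + (6*(-2) - 8*(-7)) + (8*2 - 7*(-2)) + (7*0 - 4*2) + (4*1 - (-4)*0) + ((-4)*(-5) - 2*1)
= 104
Area = |104|/2 = 52

52


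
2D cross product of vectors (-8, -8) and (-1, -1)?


u x v = u_x*v_y - u_y*v_x = (-8)*(-1) - (-8)*(-1)
= 8 - 8 = 0

0


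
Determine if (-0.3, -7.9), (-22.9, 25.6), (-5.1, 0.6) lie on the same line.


Cross product: ((-22.9)-(-0.3))*(0.6-(-7.9)) - (25.6-(-7.9))*((-5.1)-(-0.3))
= -31.3

No, not collinear


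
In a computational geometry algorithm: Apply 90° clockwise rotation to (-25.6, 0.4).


90° CW: (x,y) -> (y, -x)
(-25.6,0.4) -> (0.4, 25.6)

(0.4, 25.6)


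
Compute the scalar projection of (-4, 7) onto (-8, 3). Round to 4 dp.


u.v = 53, |v| = sqrt(73) = 8.544
Scalar projection = u.v / |v| = 53 / sqrt(73) = 6.2032

6.2032


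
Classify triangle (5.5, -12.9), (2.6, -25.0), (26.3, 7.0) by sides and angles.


Side lengths squared: AB^2=154.82, BC^2=1585.69, CA^2=828.65
Sorted: [154.82, 828.65, 1585.69]
By sides: Scalene, By angles: Obtuse

Scalene, Obtuse


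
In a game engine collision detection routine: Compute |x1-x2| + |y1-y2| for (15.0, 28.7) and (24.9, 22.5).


|15-24.9| + |28.7-22.5| = 9.9 + 6.2 = 16.1

16.1


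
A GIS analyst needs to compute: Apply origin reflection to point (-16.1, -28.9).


Reflection over origin: (x,y) -> (-x,-y)
(-16.1, -28.9) -> (16.1, 28.9)

(16.1, 28.9)


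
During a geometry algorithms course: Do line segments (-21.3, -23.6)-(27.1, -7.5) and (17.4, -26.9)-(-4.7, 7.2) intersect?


Cross products: d1=1246.74, d2=-759.51, d3=-782.79, d4=1223.46
d1*d2 < 0 and d3*d4 < 0? yes

Yes, they intersect


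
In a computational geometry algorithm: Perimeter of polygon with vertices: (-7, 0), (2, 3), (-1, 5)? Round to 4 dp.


Sides: (-7, 0)->(2, 3): sqrt(90) = 9.486833, (2, 3)->(-1, 5): sqrt(13) = 3.605551, (-1, 5)->(-7, 0): sqrt(61) = 7.81025
Sum = 20.902634
Perimeter = 20.9026

20.9026


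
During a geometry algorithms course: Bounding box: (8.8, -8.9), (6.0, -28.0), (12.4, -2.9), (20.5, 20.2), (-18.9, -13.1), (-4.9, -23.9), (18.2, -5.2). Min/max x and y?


x range: [-18.9, 20.5]
y range: [-28, 20.2]
Bounding box: (-18.9,-28) to (20.5,20.2)

(-18.9,-28) to (20.5,20.2)


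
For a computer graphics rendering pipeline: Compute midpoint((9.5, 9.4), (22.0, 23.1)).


M = ((9.5+22)/2, (9.4+23.1)/2)
= (15.75, 16.25)

(15.75, 16.25)


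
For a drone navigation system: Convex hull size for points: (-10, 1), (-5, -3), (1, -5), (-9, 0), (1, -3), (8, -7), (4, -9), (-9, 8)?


Convex hull vertices (CCW): (-10, 1), (-9, 0), (-5, -3), (4, -9), (8, -7), (-9, 8)
Count = 6

6


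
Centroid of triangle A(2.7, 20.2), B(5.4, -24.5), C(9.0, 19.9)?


Centroid = ((x_A+x_B+x_C)/3, (y_A+y_B+y_C)/3)
= ((2.7+5.4+9)/3, (20.2+(-24.5)+19.9)/3)
= (5.7, 5.2)

(5.7, 5.2)


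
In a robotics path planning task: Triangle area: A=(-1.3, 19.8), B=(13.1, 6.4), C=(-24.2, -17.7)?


Area = |x_A(y_B-y_C) + x_B(y_C-y_A) + x_C(y_A-y_B)|/2
= |(-31.33) + (-491.25) + (-324.28)|/2
= 846.86/2 = 423.43

423.43


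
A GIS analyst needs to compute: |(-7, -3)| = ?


|u| = sqrt((-7)^2 + (-3)^2) = sqrt(58) = 7.6158

7.6158


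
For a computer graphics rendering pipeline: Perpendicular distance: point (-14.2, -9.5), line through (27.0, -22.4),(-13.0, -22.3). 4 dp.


|cross product| = 511.88
|line direction| = sqrt(1600.01) = 40.0001
Distance = 511.88/sqrt(1600.01) = 12.797

12.797


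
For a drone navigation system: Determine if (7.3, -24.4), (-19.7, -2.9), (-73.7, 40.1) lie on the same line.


Cross product: ((-19.7)-7.3)*(40.1-(-24.4)) - ((-2.9)-(-24.4))*((-73.7)-7.3)
= 0

Yes, collinear


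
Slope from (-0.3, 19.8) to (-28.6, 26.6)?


slope = (y2-y1)/(x2-x1) = (26.6-19.8)/((-28.6)-(-0.3)) = 6.8/(-28.3) = -0.2403

-0.2403


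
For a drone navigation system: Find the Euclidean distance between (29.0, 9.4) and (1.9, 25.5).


dx=-27.1, dy=16.1
d^2 = (-27.1)^2 + 16.1^2 = 993.62
d = sqrt(993.62) = 31.5217

31.5217


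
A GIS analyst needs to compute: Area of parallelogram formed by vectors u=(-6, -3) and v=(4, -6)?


|u x v| = |(-6)*(-6) - (-3)*4|
= |36 - (-12)| = 48

48


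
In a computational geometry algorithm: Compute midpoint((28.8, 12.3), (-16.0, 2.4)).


M = ((28.8+(-16))/2, (12.3+2.4)/2)
= (6.4, 7.35)

(6.4, 7.35)


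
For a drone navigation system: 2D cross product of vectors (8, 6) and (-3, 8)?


u x v = u_x*v_y - u_y*v_x = 8*8 - 6*(-3)
= 64 - (-18) = 82

82


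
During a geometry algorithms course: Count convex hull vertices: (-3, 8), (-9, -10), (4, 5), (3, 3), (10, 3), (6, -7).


Convex hull vertices (CCW): (-9, -10), (6, -7), (10, 3), (-3, 8)
Count = 4

4


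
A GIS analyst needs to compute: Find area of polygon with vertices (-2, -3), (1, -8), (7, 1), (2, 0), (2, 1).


Shoelace sum: ((-2)*(-8) - 1*(-3)) + (1*1 - 7*(-8)) + (7*0 - 2*1) + (2*1 - 2*0) + (2*(-3) - (-2)*1)
= 72
Area = |72|/2 = 36

36


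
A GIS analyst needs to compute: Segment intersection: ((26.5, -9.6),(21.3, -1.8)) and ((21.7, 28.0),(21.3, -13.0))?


Cross products: d1=211.84, d2=-4.48, d3=-158.08, d4=58.24
d1*d2 < 0 and d3*d4 < 0? yes

Yes, they intersect


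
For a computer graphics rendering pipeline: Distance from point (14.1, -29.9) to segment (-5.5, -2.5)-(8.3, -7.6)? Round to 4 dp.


Project P onto AB: t = 1 (clamped to [0,1])
Closest point on segment: (8.3, -7.6)
Distance: 23.0419

23.0419


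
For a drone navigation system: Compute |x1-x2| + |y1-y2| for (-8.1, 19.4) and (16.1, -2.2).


|(-8.1)-16.1| + |19.4-(-2.2)| = 24.2 + 21.6 = 45.8

45.8


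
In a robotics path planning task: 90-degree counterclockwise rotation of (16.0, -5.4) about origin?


90° CCW: (x,y) -> (-y, x)
(16,-5.4) -> (5.4, 16)

(5.4, 16)


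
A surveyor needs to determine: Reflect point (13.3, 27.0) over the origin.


Reflection over origin: (x,y) -> (-x,-y)
(13.3, 27) -> (-13.3, -27)

(-13.3, -27)


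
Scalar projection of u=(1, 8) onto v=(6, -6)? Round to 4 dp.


u.v = -42, |v| = sqrt(72) = 8.4853
Scalar projection = u.v / |v| = -42 / sqrt(72) = -4.9497

-4.9497


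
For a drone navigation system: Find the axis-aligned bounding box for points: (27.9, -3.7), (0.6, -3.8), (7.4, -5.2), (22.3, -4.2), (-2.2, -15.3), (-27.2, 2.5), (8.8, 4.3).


x range: [-27.2, 27.9]
y range: [-15.3, 4.3]
Bounding box: (-27.2,-15.3) to (27.9,4.3)

(-27.2,-15.3) to (27.9,4.3)


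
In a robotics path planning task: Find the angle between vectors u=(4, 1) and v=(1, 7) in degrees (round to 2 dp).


u.v = 11, |u| = sqrt(17) = 4.1231, |v| = sqrt(50) = 7.0711
cos(theta) = u.v/(|u||v|) = 11/sqrt(850) = 0.377297
theta = acos(0.377297) = 67.83 degrees

67.83 degrees


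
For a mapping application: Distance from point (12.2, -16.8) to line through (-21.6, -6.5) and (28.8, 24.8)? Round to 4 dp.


|cross product| = 1577.06
|line direction| = sqrt(3519.85) = 59.3283
Distance = 1577.06/sqrt(3519.85) = 26.5819

26.5819


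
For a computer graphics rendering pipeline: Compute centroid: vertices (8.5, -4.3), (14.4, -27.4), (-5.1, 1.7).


Centroid = ((x_A+x_B+x_C)/3, (y_A+y_B+y_C)/3)
= ((8.5+14.4+(-5.1))/3, ((-4.3)+(-27.4)+1.7)/3)
= (5.9333, -10)

(5.9333, -10)


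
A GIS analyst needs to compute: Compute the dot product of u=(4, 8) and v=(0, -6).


u . v = u_x*v_x + u_y*v_y = 4*0 + 8*(-6)
= 0 + (-48) = -48

-48


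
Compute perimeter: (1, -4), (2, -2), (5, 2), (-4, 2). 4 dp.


Sides: (1, -4)->(2, -2): sqrt(5) = 2.236068, (2, -2)->(5, 2): sqrt(25) = 5, (5, 2)->(-4, 2): sqrt(81) = 9, (-4, 2)->(1, -4): sqrt(61) = 7.81025
Sum = 24.046318
Perimeter = 24.0463

24.0463


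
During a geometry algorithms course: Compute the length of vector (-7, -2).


|u| = sqrt((-7)^2 + (-2)^2) = sqrt(53) = 7.2801

7.2801


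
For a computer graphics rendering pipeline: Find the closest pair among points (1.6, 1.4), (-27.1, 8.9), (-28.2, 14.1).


d(P0,P1) = 29.6638, d(P0,P2) = 32.3934, d(P1,P2) = 5.3151
Closest: P1 and P2

Closest pair: (-27.1, 8.9) and (-28.2, 14.1), distance = 5.3151


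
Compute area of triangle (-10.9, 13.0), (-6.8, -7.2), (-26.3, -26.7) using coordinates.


Area = |x_A(y_B-y_C) + x_B(y_C-y_A) + x_C(y_A-y_B)|/2
= |(-212.55) + 269.96 + (-531.26)|/2
= 473.85/2 = 236.925

236.925


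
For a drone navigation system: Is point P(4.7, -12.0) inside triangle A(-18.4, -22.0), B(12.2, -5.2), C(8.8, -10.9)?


Cross products: AB x AP = -82.08, BC x BP = -19.63, CA x CP = -15.59
All same sign? yes

Yes, inside


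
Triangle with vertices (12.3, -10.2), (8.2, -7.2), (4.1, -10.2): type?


Side lengths squared: AB^2=25.81, BC^2=25.81, CA^2=67.24
Sorted: [25.81, 25.81, 67.24]
By sides: Isosceles, By angles: Obtuse

Isosceles, Obtuse


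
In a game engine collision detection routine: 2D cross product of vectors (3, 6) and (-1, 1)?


u x v = u_x*v_y - u_y*v_x = 3*1 - 6*(-1)
= 3 - (-6) = 9

9


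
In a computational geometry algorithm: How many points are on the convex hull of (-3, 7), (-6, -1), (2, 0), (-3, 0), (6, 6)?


Convex hull vertices (CCW): (-6, -1), (2, 0), (6, 6), (-3, 7)
Count = 4

4


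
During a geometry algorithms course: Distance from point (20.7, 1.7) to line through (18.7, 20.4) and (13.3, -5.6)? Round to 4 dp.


|cross product| = 152.98
|line direction| = sqrt(705.16) = 26.5548
Distance = 152.98/sqrt(705.16) = 5.7609

5.7609


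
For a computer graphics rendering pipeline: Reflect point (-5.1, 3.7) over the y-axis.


Reflection over y-axis: (x,y) -> (-x,y)
(-5.1, 3.7) -> (5.1, 3.7)

(5.1, 3.7)


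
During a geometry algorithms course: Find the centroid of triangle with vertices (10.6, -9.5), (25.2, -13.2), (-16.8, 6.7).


Centroid = ((x_A+x_B+x_C)/3, (y_A+y_B+y_C)/3)
= ((10.6+25.2+(-16.8))/3, ((-9.5)+(-13.2)+6.7)/3)
= (6.3333, -5.3333)

(6.3333, -5.3333)


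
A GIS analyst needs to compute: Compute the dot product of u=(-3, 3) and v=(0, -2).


u . v = u_x*v_x + u_y*v_y = (-3)*0 + 3*(-2)
= 0 + (-6) = -6

-6


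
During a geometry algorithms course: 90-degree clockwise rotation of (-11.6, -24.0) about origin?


90° CW: (x,y) -> (y, -x)
(-11.6,-24) -> (-24, 11.6)

(-24, 11.6)


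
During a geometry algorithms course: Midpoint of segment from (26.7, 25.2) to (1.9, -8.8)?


M = ((26.7+1.9)/2, (25.2+(-8.8))/2)
= (14.3, 8.2)

(14.3, 8.2)


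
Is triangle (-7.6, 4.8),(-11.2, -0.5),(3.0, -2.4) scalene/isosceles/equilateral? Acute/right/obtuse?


Side lengths squared: AB^2=41.05, BC^2=205.25, CA^2=164.2
Sorted: [41.05, 164.2, 205.25]
By sides: Scalene, By angles: Right

Scalene, Right


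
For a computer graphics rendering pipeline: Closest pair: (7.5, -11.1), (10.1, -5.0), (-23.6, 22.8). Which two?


d(P0,P1) = 6.631, d(P0,P2) = 46.0046, d(P1,P2) = 43.6867
Closest: P0 and P1

Closest pair: (7.5, -11.1) and (10.1, -5.0), distance = 6.631


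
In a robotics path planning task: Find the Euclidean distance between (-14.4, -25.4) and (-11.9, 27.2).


dx=2.5, dy=52.6
d^2 = 2.5^2 + 52.6^2 = 2773.01
d = sqrt(2773.01) = 52.6594

52.6594


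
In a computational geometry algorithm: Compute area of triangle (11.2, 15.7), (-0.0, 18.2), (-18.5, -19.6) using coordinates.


Area = |x_A(y_B-y_C) + x_B(y_C-y_A) + x_C(y_A-y_B)|/2
= |423.36 + 0 + 46.25|/2
= 469.61/2 = 234.805

234.805


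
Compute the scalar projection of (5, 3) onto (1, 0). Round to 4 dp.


u.v = 5, |v| = sqrt(1) = 1
Scalar projection = u.v / |v| = 5 / sqrt(1) = 5

5


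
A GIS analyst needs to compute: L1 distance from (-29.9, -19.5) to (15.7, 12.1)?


|(-29.9)-15.7| + |(-19.5)-12.1| = 45.6 + 31.6 = 77.2

77.2


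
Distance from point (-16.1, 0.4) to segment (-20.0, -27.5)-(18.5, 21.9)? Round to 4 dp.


Project P onto AB: t = 0.3896 (clamped to [0,1])
Closest point on segment: (-4.9988, -8.2517)
Distance: 14.0744

14.0744


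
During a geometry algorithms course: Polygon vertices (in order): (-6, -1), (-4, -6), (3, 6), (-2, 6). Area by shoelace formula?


Shoelace sum: ((-6)*(-6) - (-4)*(-1)) + ((-4)*6 - 3*(-6)) + (3*6 - (-2)*6) + ((-2)*(-1) - (-6)*6)
= 94
Area = |94|/2 = 47

47


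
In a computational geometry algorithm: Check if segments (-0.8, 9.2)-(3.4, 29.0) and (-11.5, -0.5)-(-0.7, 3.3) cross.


Cross products: d1=64.1, d2=261.98, d3=171.12, d4=-26.76
d1*d2 < 0 and d3*d4 < 0? no

No, they don't intersect


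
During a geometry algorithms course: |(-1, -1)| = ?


|u| = sqrt((-1)^2 + (-1)^2) = sqrt(2) = 1.4142

1.4142


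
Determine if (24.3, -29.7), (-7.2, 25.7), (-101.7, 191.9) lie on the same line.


Cross product: ((-7.2)-24.3)*(191.9-(-29.7)) - (25.7-(-29.7))*((-101.7)-24.3)
= 0

Yes, collinear


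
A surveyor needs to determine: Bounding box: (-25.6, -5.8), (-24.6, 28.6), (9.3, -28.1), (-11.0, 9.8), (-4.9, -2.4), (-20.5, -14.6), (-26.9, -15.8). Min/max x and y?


x range: [-26.9, 9.3]
y range: [-28.1, 28.6]
Bounding box: (-26.9,-28.1) to (9.3,28.6)

(-26.9,-28.1) to (9.3,28.6)


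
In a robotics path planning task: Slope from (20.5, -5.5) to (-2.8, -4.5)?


slope = (y2-y1)/(x2-x1) = ((-4.5)-(-5.5))/((-2.8)-20.5) = 1/(-23.3) = -0.0429

-0.0429


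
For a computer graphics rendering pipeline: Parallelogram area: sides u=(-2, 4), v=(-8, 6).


|u x v| = |(-2)*6 - 4*(-8)|
= |(-12) - (-32)| = 20

20


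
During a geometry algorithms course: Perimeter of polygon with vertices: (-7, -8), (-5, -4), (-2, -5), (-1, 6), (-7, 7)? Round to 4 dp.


Sides: (-7, -8)->(-5, -4): sqrt(20) = 4.472136, (-5, -4)->(-2, -5): sqrt(10) = 3.162278, (-2, -5)->(-1, 6): sqrt(122) = 11.045361, (-1, 6)->(-7, 7): sqrt(37) = 6.082763, (-7, 7)->(-7, -8): sqrt(225) = 15
Sum = 39.762538
Perimeter = 39.7625

39.7625


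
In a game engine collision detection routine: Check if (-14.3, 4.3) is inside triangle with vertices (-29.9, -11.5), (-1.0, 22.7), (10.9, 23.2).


Cross products: AB x AP = -76.9, BC x BP = -212.31, CA x CP = -103.32
All same sign? yes

Yes, inside


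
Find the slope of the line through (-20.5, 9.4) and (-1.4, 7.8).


slope = (y2-y1)/(x2-x1) = (7.8-9.4)/((-1.4)-(-20.5)) = (-1.6)/19.1 = -0.0838

-0.0838


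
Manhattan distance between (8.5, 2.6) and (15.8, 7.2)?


|8.5-15.8| + |2.6-7.2| = 7.3 + 4.6 = 11.9

11.9


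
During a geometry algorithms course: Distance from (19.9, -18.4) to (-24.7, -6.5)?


dx=-44.6, dy=11.9
d^2 = (-44.6)^2 + 11.9^2 = 2130.77
d = sqrt(2130.77) = 46.1603

46.1603


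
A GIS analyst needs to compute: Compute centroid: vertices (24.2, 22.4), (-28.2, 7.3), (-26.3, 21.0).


Centroid = ((x_A+x_B+x_C)/3, (y_A+y_B+y_C)/3)
= ((24.2+(-28.2)+(-26.3))/3, (22.4+7.3+21)/3)
= (-10.1, 16.9)

(-10.1, 16.9)


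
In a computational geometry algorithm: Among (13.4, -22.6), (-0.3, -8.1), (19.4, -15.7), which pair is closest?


d(P0,P1) = 19.9484, d(P0,P2) = 9.1439, d(P1,P2) = 21.1152
Closest: P0 and P2

Closest pair: (13.4, -22.6) and (19.4, -15.7), distance = 9.1439


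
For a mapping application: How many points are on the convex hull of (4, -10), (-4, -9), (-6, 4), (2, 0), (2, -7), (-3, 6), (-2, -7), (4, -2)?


Convex hull vertices (CCW): (-6, 4), (-4, -9), (4, -10), (4, -2), (-3, 6)
Count = 5

5


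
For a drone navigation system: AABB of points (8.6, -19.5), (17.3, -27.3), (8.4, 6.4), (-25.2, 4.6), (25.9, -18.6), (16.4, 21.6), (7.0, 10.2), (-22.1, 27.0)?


x range: [-25.2, 25.9]
y range: [-27.3, 27]
Bounding box: (-25.2,-27.3) to (25.9,27)

(-25.2,-27.3) to (25.9,27)


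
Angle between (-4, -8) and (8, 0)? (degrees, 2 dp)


u.v = -32, |u| = sqrt(80) = 8.9443, |v| = sqrt(64) = 8
cos(theta) = u.v/(|u||v|) = -32/sqrt(5120) = -0.447214
theta = acos(-0.447214) = 116.57 degrees

116.57 degrees


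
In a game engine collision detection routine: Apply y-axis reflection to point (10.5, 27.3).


Reflection over y-axis: (x,y) -> (-x,y)
(10.5, 27.3) -> (-10.5, 27.3)

(-10.5, 27.3)


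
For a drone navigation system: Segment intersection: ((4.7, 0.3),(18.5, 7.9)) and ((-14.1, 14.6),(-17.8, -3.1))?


Cross products: d1=385.67, d2=601.81, d3=340.22, d4=124.08
d1*d2 < 0 and d3*d4 < 0? no

No, they don't intersect


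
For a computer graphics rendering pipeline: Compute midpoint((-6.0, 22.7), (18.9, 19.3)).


M = (((-6)+18.9)/2, (22.7+19.3)/2)
= (6.45, 21)

(6.45, 21)


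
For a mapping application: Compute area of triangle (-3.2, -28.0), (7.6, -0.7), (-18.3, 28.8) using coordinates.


Area = |x_A(y_B-y_C) + x_B(y_C-y_A) + x_C(y_A-y_B)|/2
= |94.4 + 431.68 + 499.59|/2
= 1025.67/2 = 512.835

512.835


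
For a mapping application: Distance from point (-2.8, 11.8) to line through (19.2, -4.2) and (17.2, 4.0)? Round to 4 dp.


|cross product| = 148.4
|line direction| = sqrt(71.24) = 8.4404
Distance = 148.4/sqrt(71.24) = 17.5821

17.5821


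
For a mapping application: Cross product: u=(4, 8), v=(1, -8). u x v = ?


u x v = u_x*v_y - u_y*v_x = 4*(-8) - 8*1
= (-32) - 8 = -40

-40


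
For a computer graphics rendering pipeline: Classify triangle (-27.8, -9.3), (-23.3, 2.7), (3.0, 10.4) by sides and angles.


Side lengths squared: AB^2=164.25, BC^2=750.98, CA^2=1336.73
Sorted: [164.25, 750.98, 1336.73]
By sides: Scalene, By angles: Obtuse

Scalene, Obtuse


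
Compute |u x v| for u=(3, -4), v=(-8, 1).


|u x v| = |3*1 - (-4)*(-8)|
= |3 - 32| = 29

29


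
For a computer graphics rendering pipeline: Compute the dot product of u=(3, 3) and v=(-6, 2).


u . v = u_x*v_x + u_y*v_y = 3*(-6) + 3*2
= (-18) + 6 = -12

-12
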